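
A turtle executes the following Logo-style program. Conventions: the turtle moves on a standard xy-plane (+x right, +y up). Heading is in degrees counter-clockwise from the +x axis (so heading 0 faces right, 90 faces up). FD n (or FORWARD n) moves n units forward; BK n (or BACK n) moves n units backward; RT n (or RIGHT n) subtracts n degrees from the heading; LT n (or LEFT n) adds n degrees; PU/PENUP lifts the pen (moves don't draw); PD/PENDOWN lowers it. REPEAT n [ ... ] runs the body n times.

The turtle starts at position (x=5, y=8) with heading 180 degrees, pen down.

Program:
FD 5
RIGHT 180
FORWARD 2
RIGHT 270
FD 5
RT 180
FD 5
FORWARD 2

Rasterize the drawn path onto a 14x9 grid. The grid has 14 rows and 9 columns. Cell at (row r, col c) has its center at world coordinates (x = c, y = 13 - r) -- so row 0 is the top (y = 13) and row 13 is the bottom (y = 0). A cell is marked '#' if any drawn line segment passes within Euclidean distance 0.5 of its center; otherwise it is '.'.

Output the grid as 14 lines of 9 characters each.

Answer: ..#......
..#......
..#......
..#......
..#......
######...
..#......
..#......
.........
.........
.........
.........
.........
.........

Derivation:
Segment 0: (5,8) -> (0,8)
Segment 1: (0,8) -> (2,8)
Segment 2: (2,8) -> (2,13)
Segment 3: (2,13) -> (2,8)
Segment 4: (2,8) -> (2,6)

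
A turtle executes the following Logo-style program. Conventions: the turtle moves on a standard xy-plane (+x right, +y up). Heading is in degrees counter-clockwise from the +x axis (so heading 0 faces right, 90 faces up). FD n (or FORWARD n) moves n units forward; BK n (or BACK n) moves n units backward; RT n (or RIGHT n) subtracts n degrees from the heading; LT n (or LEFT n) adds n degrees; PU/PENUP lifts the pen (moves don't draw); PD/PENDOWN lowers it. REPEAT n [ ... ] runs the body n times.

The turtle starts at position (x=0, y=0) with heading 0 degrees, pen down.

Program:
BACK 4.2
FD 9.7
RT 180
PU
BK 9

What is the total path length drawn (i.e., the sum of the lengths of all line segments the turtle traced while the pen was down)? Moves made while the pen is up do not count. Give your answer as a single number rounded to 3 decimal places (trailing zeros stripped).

Answer: 13.9

Derivation:
Executing turtle program step by step:
Start: pos=(0,0), heading=0, pen down
BK 4.2: (0,0) -> (-4.2,0) [heading=0, draw]
FD 9.7: (-4.2,0) -> (5.5,0) [heading=0, draw]
RT 180: heading 0 -> 180
PU: pen up
BK 9: (5.5,0) -> (14.5,0) [heading=180, move]
Final: pos=(14.5,0), heading=180, 2 segment(s) drawn

Segment lengths:
  seg 1: (0,0) -> (-4.2,0), length = 4.2
  seg 2: (-4.2,0) -> (5.5,0), length = 9.7
Total = 13.9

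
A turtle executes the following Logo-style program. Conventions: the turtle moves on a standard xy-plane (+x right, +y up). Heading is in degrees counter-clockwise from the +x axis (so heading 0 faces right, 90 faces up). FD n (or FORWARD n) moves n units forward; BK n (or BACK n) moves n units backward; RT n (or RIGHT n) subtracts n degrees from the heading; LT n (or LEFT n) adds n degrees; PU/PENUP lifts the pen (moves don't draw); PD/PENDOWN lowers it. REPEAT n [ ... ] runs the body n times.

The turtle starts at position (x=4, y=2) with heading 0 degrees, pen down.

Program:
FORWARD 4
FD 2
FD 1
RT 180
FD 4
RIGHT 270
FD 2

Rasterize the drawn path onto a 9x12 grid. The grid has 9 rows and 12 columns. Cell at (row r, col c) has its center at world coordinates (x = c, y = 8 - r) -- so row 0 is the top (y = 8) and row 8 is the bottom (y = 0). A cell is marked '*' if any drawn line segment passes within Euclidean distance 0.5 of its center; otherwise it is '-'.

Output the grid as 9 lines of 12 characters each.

Segment 0: (4,2) -> (8,2)
Segment 1: (8,2) -> (10,2)
Segment 2: (10,2) -> (11,2)
Segment 3: (11,2) -> (7,2)
Segment 4: (7,2) -> (7,-0)

Answer: ------------
------------
------------
------------
------------
------------
----********
-------*----
-------*----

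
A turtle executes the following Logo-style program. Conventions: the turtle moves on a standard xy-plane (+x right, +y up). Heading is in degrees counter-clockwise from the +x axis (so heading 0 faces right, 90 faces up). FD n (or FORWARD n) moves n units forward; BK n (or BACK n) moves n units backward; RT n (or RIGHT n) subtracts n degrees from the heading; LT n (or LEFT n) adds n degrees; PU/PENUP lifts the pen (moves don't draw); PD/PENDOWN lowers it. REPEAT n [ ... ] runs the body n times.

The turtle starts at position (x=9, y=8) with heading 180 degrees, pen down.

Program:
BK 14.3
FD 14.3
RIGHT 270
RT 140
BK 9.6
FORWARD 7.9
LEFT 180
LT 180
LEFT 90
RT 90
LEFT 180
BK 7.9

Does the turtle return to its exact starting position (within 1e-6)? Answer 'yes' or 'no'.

Answer: no

Derivation:
Executing turtle program step by step:
Start: pos=(9,8), heading=180, pen down
BK 14.3: (9,8) -> (23.3,8) [heading=180, draw]
FD 14.3: (23.3,8) -> (9,8) [heading=180, draw]
RT 270: heading 180 -> 270
RT 140: heading 270 -> 130
BK 9.6: (9,8) -> (15.171,0.646) [heading=130, draw]
FD 7.9: (15.171,0.646) -> (10.093,6.698) [heading=130, draw]
LT 180: heading 130 -> 310
LT 180: heading 310 -> 130
LT 90: heading 130 -> 220
RT 90: heading 220 -> 130
LT 180: heading 130 -> 310
BK 7.9: (10.093,6.698) -> (5.015,12.749) [heading=310, draw]
Final: pos=(5.015,12.749), heading=310, 5 segment(s) drawn

Start position: (9, 8)
Final position: (5.015, 12.749)
Distance = 6.2; >= 1e-6 -> NOT closed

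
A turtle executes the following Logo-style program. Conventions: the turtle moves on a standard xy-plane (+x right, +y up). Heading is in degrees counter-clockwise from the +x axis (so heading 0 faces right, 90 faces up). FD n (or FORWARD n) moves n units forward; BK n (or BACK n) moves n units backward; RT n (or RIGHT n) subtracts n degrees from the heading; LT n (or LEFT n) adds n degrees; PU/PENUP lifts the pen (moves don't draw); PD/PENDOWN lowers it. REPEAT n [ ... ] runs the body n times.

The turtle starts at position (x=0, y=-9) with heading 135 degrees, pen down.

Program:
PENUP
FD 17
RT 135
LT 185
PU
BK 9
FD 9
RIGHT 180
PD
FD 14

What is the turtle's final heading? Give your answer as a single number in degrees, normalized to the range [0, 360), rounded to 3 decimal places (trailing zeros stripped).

Executing turtle program step by step:
Start: pos=(0,-9), heading=135, pen down
PU: pen up
FD 17: (0,-9) -> (-12.021,3.021) [heading=135, move]
RT 135: heading 135 -> 0
LT 185: heading 0 -> 185
PU: pen up
BK 9: (-12.021,3.021) -> (-3.055,3.805) [heading=185, move]
FD 9: (-3.055,3.805) -> (-12.021,3.021) [heading=185, move]
RT 180: heading 185 -> 5
PD: pen down
FD 14: (-12.021,3.021) -> (1.926,4.241) [heading=5, draw]
Final: pos=(1.926,4.241), heading=5, 1 segment(s) drawn

Answer: 5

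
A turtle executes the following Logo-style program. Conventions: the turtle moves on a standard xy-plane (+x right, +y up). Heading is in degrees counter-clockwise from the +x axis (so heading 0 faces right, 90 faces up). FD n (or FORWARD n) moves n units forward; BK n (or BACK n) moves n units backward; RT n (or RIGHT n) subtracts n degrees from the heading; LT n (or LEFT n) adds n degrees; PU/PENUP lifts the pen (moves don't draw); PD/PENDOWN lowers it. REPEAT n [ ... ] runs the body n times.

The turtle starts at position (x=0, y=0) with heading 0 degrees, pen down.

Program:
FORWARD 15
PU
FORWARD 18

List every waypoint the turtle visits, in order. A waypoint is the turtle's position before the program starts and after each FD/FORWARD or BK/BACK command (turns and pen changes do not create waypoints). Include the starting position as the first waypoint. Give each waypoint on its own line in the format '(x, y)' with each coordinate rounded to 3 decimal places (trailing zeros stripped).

Answer: (0, 0)
(15, 0)
(33, 0)

Derivation:
Executing turtle program step by step:
Start: pos=(0,0), heading=0, pen down
FD 15: (0,0) -> (15,0) [heading=0, draw]
PU: pen up
FD 18: (15,0) -> (33,0) [heading=0, move]
Final: pos=(33,0), heading=0, 1 segment(s) drawn
Waypoints (3 total):
(0, 0)
(15, 0)
(33, 0)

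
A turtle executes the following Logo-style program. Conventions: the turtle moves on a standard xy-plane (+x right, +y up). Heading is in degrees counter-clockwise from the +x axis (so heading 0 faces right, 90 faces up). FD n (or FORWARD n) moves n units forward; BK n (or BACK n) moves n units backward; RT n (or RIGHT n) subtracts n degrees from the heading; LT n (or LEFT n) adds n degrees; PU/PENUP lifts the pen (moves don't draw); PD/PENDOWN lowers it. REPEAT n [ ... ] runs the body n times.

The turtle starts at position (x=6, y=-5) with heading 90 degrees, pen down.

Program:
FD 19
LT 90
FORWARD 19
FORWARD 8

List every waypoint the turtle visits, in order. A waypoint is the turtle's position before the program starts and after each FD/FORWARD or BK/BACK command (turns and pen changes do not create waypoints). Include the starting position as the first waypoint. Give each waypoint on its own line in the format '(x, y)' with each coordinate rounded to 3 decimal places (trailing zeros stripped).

Answer: (6, -5)
(6, 14)
(-13, 14)
(-21, 14)

Derivation:
Executing turtle program step by step:
Start: pos=(6,-5), heading=90, pen down
FD 19: (6,-5) -> (6,14) [heading=90, draw]
LT 90: heading 90 -> 180
FD 19: (6,14) -> (-13,14) [heading=180, draw]
FD 8: (-13,14) -> (-21,14) [heading=180, draw]
Final: pos=(-21,14), heading=180, 3 segment(s) drawn
Waypoints (4 total):
(6, -5)
(6, 14)
(-13, 14)
(-21, 14)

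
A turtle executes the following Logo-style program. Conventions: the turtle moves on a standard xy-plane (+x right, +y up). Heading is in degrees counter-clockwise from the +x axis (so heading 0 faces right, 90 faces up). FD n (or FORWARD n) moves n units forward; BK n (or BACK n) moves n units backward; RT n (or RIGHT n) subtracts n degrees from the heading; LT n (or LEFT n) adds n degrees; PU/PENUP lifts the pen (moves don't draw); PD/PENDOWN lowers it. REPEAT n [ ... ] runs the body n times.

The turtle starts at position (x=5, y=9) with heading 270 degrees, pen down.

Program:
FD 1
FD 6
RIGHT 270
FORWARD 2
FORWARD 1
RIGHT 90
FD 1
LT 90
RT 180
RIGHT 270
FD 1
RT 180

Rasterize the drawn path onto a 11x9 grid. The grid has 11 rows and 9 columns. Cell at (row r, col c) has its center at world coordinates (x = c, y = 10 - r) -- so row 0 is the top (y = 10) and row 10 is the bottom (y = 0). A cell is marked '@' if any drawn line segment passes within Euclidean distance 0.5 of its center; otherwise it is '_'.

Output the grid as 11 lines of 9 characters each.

Segment 0: (5,9) -> (5,8)
Segment 1: (5,8) -> (5,2)
Segment 2: (5,2) -> (7,2)
Segment 3: (7,2) -> (8,2)
Segment 4: (8,2) -> (8,1)
Segment 5: (8,1) -> (8,0)

Answer: _________
_____@___
_____@___
_____@___
_____@___
_____@___
_____@___
_____@___
_____@@@@
________@
________@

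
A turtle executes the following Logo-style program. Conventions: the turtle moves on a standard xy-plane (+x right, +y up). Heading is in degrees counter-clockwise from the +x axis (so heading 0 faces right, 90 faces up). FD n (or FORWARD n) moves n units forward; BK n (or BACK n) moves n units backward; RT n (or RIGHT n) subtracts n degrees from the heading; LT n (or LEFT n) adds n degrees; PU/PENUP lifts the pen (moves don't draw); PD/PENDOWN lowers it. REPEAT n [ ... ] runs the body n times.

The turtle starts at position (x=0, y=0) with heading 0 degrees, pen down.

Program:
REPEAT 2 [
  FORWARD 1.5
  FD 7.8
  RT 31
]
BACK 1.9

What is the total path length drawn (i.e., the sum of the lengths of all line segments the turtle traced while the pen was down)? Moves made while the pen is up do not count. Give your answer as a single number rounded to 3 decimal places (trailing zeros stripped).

Answer: 20.5

Derivation:
Executing turtle program step by step:
Start: pos=(0,0), heading=0, pen down
REPEAT 2 [
  -- iteration 1/2 --
  FD 1.5: (0,0) -> (1.5,0) [heading=0, draw]
  FD 7.8: (1.5,0) -> (9.3,0) [heading=0, draw]
  RT 31: heading 0 -> 329
  -- iteration 2/2 --
  FD 1.5: (9.3,0) -> (10.586,-0.773) [heading=329, draw]
  FD 7.8: (10.586,-0.773) -> (17.272,-4.79) [heading=329, draw]
  RT 31: heading 329 -> 298
]
BK 1.9: (17.272,-4.79) -> (16.38,-3.112) [heading=298, draw]
Final: pos=(16.38,-3.112), heading=298, 5 segment(s) drawn

Segment lengths:
  seg 1: (0,0) -> (1.5,0), length = 1.5
  seg 2: (1.5,0) -> (9.3,0), length = 7.8
  seg 3: (9.3,0) -> (10.586,-0.773), length = 1.5
  seg 4: (10.586,-0.773) -> (17.272,-4.79), length = 7.8
  seg 5: (17.272,-4.79) -> (16.38,-3.112), length = 1.9
Total = 20.5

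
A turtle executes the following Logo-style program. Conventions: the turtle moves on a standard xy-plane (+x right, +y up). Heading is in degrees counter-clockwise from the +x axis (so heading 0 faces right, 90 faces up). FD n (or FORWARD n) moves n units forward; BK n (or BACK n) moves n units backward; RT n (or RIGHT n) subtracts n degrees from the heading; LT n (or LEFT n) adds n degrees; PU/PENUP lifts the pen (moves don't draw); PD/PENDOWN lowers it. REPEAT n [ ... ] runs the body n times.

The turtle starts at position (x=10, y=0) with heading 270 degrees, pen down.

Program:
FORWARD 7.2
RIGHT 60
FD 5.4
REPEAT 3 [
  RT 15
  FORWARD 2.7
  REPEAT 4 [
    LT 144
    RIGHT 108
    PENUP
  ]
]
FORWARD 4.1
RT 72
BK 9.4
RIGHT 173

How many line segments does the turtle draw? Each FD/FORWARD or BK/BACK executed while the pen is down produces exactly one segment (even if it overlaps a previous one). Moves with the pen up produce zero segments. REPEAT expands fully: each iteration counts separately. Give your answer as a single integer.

Answer: 3

Derivation:
Executing turtle program step by step:
Start: pos=(10,0), heading=270, pen down
FD 7.2: (10,0) -> (10,-7.2) [heading=270, draw]
RT 60: heading 270 -> 210
FD 5.4: (10,-7.2) -> (5.323,-9.9) [heading=210, draw]
REPEAT 3 [
  -- iteration 1/3 --
  RT 15: heading 210 -> 195
  FD 2.7: (5.323,-9.9) -> (2.715,-10.599) [heading=195, draw]
  REPEAT 4 [
    -- iteration 1/4 --
    LT 144: heading 195 -> 339
    RT 108: heading 339 -> 231
    PU: pen up
    -- iteration 2/4 --
    LT 144: heading 231 -> 15
    RT 108: heading 15 -> 267
    PU: pen up
    -- iteration 3/4 --
    LT 144: heading 267 -> 51
    RT 108: heading 51 -> 303
    PU: pen up
    -- iteration 4/4 --
    LT 144: heading 303 -> 87
    RT 108: heading 87 -> 339
    PU: pen up
  ]
  -- iteration 2/3 --
  RT 15: heading 339 -> 324
  FD 2.7: (2.715,-10.599) -> (4.9,-12.186) [heading=324, move]
  REPEAT 4 [
    -- iteration 1/4 --
    LT 144: heading 324 -> 108
    RT 108: heading 108 -> 0
    PU: pen up
    -- iteration 2/4 --
    LT 144: heading 0 -> 144
    RT 108: heading 144 -> 36
    PU: pen up
    -- iteration 3/4 --
    LT 144: heading 36 -> 180
    RT 108: heading 180 -> 72
    PU: pen up
    -- iteration 4/4 --
    LT 144: heading 72 -> 216
    RT 108: heading 216 -> 108
    PU: pen up
  ]
  -- iteration 3/3 --
  RT 15: heading 108 -> 93
  FD 2.7: (4.9,-12.186) -> (4.759,-9.49) [heading=93, move]
  REPEAT 4 [
    -- iteration 1/4 --
    LT 144: heading 93 -> 237
    RT 108: heading 237 -> 129
    PU: pen up
    -- iteration 2/4 --
    LT 144: heading 129 -> 273
    RT 108: heading 273 -> 165
    PU: pen up
    -- iteration 3/4 --
    LT 144: heading 165 -> 309
    RT 108: heading 309 -> 201
    PU: pen up
    -- iteration 4/4 --
    LT 144: heading 201 -> 345
    RT 108: heading 345 -> 237
    PU: pen up
  ]
]
FD 4.1: (4.759,-9.49) -> (2.525,-12.928) [heading=237, move]
RT 72: heading 237 -> 165
BK 9.4: (2.525,-12.928) -> (11.605,-15.361) [heading=165, move]
RT 173: heading 165 -> 352
Final: pos=(11.605,-15.361), heading=352, 3 segment(s) drawn
Segments drawn: 3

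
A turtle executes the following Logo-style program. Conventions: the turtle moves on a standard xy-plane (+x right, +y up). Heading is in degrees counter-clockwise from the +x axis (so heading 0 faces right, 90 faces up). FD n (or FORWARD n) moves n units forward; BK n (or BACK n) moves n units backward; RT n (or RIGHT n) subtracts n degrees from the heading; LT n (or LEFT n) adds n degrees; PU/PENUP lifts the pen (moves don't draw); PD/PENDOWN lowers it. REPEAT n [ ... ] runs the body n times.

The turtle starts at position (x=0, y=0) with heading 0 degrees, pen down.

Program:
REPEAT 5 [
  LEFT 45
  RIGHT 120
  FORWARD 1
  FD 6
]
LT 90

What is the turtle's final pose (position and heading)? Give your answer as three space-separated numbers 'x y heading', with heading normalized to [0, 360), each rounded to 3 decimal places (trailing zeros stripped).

Answer: 1.061 -1.061 75

Derivation:
Executing turtle program step by step:
Start: pos=(0,0), heading=0, pen down
REPEAT 5 [
  -- iteration 1/5 --
  LT 45: heading 0 -> 45
  RT 120: heading 45 -> 285
  FD 1: (0,0) -> (0.259,-0.966) [heading=285, draw]
  FD 6: (0.259,-0.966) -> (1.812,-6.761) [heading=285, draw]
  -- iteration 2/5 --
  LT 45: heading 285 -> 330
  RT 120: heading 330 -> 210
  FD 1: (1.812,-6.761) -> (0.946,-7.261) [heading=210, draw]
  FD 6: (0.946,-7.261) -> (-4.25,-10.261) [heading=210, draw]
  -- iteration 3/5 --
  LT 45: heading 210 -> 255
  RT 120: heading 255 -> 135
  FD 1: (-4.25,-10.261) -> (-4.958,-9.554) [heading=135, draw]
  FD 6: (-4.958,-9.554) -> (-9.2,-5.312) [heading=135, draw]
  -- iteration 4/5 --
  LT 45: heading 135 -> 180
  RT 120: heading 180 -> 60
  FD 1: (-9.2,-5.312) -> (-8.7,-4.446) [heading=60, draw]
  FD 6: (-8.7,-4.446) -> (-5.7,0.75) [heading=60, draw]
  -- iteration 5/5 --
  LT 45: heading 60 -> 105
  RT 120: heading 105 -> 345
  FD 1: (-5.7,0.75) -> (-4.734,0.492) [heading=345, draw]
  FD 6: (-4.734,0.492) -> (1.061,-1.061) [heading=345, draw]
]
LT 90: heading 345 -> 75
Final: pos=(1.061,-1.061), heading=75, 10 segment(s) drawn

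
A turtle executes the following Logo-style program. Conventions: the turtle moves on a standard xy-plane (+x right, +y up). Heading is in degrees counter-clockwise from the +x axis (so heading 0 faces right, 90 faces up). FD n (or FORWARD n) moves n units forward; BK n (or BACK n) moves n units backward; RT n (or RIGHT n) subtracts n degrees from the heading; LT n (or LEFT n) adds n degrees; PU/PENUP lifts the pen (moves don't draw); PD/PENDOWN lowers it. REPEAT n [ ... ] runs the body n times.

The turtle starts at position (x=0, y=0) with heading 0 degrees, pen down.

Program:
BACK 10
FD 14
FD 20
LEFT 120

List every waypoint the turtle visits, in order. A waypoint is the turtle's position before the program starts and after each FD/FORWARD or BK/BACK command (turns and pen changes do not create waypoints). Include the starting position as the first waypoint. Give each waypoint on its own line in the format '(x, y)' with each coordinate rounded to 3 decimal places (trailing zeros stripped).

Answer: (0, 0)
(-10, 0)
(4, 0)
(24, 0)

Derivation:
Executing turtle program step by step:
Start: pos=(0,0), heading=0, pen down
BK 10: (0,0) -> (-10,0) [heading=0, draw]
FD 14: (-10,0) -> (4,0) [heading=0, draw]
FD 20: (4,0) -> (24,0) [heading=0, draw]
LT 120: heading 0 -> 120
Final: pos=(24,0), heading=120, 3 segment(s) drawn
Waypoints (4 total):
(0, 0)
(-10, 0)
(4, 0)
(24, 0)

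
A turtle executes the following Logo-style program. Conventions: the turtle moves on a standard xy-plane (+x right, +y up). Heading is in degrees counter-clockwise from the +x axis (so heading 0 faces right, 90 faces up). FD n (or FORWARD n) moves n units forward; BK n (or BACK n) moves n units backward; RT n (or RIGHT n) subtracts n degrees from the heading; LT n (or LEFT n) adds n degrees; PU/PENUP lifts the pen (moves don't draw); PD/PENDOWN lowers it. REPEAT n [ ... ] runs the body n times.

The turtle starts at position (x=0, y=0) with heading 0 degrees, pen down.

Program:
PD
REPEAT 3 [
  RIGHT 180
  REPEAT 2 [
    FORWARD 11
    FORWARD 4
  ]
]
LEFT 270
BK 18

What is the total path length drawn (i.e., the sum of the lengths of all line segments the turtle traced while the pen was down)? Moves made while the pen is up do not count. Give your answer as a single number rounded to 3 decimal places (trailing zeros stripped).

Executing turtle program step by step:
Start: pos=(0,0), heading=0, pen down
PD: pen down
REPEAT 3 [
  -- iteration 1/3 --
  RT 180: heading 0 -> 180
  REPEAT 2 [
    -- iteration 1/2 --
    FD 11: (0,0) -> (-11,0) [heading=180, draw]
    FD 4: (-11,0) -> (-15,0) [heading=180, draw]
    -- iteration 2/2 --
    FD 11: (-15,0) -> (-26,0) [heading=180, draw]
    FD 4: (-26,0) -> (-30,0) [heading=180, draw]
  ]
  -- iteration 2/3 --
  RT 180: heading 180 -> 0
  REPEAT 2 [
    -- iteration 1/2 --
    FD 11: (-30,0) -> (-19,0) [heading=0, draw]
    FD 4: (-19,0) -> (-15,0) [heading=0, draw]
    -- iteration 2/2 --
    FD 11: (-15,0) -> (-4,0) [heading=0, draw]
    FD 4: (-4,0) -> (0,0) [heading=0, draw]
  ]
  -- iteration 3/3 --
  RT 180: heading 0 -> 180
  REPEAT 2 [
    -- iteration 1/2 --
    FD 11: (0,0) -> (-11,0) [heading=180, draw]
    FD 4: (-11,0) -> (-15,0) [heading=180, draw]
    -- iteration 2/2 --
    FD 11: (-15,0) -> (-26,0) [heading=180, draw]
    FD 4: (-26,0) -> (-30,0) [heading=180, draw]
  ]
]
LT 270: heading 180 -> 90
BK 18: (-30,0) -> (-30,-18) [heading=90, draw]
Final: pos=(-30,-18), heading=90, 13 segment(s) drawn

Segment lengths:
  seg 1: (0,0) -> (-11,0), length = 11
  seg 2: (-11,0) -> (-15,0), length = 4
  seg 3: (-15,0) -> (-26,0), length = 11
  seg 4: (-26,0) -> (-30,0), length = 4
  seg 5: (-30,0) -> (-19,0), length = 11
  seg 6: (-19,0) -> (-15,0), length = 4
  seg 7: (-15,0) -> (-4,0), length = 11
  seg 8: (-4,0) -> (0,0), length = 4
  seg 9: (0,0) -> (-11,0), length = 11
  seg 10: (-11,0) -> (-15,0), length = 4
  seg 11: (-15,0) -> (-26,0), length = 11
  seg 12: (-26,0) -> (-30,0), length = 4
  seg 13: (-30,0) -> (-30,-18), length = 18
Total = 108

Answer: 108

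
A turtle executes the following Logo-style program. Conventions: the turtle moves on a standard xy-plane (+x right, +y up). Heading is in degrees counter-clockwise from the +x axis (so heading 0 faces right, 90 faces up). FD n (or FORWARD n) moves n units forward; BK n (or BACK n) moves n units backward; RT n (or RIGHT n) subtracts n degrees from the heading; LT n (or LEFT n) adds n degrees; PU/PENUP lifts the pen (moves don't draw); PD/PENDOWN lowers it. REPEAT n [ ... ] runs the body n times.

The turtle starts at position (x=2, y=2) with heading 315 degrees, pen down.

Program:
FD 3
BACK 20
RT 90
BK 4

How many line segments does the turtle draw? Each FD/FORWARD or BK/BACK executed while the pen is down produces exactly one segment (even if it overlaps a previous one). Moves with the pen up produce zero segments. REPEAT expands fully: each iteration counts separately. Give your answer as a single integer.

Answer: 3

Derivation:
Executing turtle program step by step:
Start: pos=(2,2), heading=315, pen down
FD 3: (2,2) -> (4.121,-0.121) [heading=315, draw]
BK 20: (4.121,-0.121) -> (-10.021,14.021) [heading=315, draw]
RT 90: heading 315 -> 225
BK 4: (-10.021,14.021) -> (-7.192,16.849) [heading=225, draw]
Final: pos=(-7.192,16.849), heading=225, 3 segment(s) drawn
Segments drawn: 3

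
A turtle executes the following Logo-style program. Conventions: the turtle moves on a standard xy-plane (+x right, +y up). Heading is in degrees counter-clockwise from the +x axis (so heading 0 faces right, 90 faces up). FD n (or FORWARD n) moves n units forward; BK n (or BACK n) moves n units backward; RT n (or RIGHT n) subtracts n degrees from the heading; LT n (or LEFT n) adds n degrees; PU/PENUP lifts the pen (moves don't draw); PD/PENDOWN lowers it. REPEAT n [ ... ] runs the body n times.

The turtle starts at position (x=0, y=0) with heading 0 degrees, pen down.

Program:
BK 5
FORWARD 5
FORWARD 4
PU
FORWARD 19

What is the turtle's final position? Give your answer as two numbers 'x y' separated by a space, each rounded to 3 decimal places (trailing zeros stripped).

Executing turtle program step by step:
Start: pos=(0,0), heading=0, pen down
BK 5: (0,0) -> (-5,0) [heading=0, draw]
FD 5: (-5,0) -> (0,0) [heading=0, draw]
FD 4: (0,0) -> (4,0) [heading=0, draw]
PU: pen up
FD 19: (4,0) -> (23,0) [heading=0, move]
Final: pos=(23,0), heading=0, 3 segment(s) drawn

Answer: 23 0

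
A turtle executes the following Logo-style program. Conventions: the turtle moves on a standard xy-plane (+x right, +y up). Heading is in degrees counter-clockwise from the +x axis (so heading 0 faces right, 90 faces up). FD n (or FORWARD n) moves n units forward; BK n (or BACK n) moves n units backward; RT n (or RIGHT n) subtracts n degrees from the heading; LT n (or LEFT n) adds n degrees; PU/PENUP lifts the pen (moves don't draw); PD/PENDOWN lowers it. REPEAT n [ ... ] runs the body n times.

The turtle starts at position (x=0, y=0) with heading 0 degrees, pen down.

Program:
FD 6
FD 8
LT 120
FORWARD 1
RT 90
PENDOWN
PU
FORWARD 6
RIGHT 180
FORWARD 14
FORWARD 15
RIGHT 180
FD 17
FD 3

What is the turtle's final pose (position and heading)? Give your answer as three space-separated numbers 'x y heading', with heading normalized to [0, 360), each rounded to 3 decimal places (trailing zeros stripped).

Answer: 10.902 -0.634 30

Derivation:
Executing turtle program step by step:
Start: pos=(0,0), heading=0, pen down
FD 6: (0,0) -> (6,0) [heading=0, draw]
FD 8: (6,0) -> (14,0) [heading=0, draw]
LT 120: heading 0 -> 120
FD 1: (14,0) -> (13.5,0.866) [heading=120, draw]
RT 90: heading 120 -> 30
PD: pen down
PU: pen up
FD 6: (13.5,0.866) -> (18.696,3.866) [heading=30, move]
RT 180: heading 30 -> 210
FD 14: (18.696,3.866) -> (6.572,-3.134) [heading=210, move]
FD 15: (6.572,-3.134) -> (-6.419,-10.634) [heading=210, move]
RT 180: heading 210 -> 30
FD 17: (-6.419,-10.634) -> (8.304,-2.134) [heading=30, move]
FD 3: (8.304,-2.134) -> (10.902,-0.634) [heading=30, move]
Final: pos=(10.902,-0.634), heading=30, 3 segment(s) drawn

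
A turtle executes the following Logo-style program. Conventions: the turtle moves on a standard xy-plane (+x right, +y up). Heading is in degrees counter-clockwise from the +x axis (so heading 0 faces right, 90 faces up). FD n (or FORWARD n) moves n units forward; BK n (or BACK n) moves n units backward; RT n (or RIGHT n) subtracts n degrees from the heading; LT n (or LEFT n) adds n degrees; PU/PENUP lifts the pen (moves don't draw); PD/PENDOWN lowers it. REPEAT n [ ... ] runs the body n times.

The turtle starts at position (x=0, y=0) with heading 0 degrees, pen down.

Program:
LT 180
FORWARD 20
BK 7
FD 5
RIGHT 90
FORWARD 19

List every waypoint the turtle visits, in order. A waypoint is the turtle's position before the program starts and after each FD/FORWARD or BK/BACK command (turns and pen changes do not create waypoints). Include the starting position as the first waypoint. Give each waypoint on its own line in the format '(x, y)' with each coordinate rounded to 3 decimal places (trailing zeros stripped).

Executing turtle program step by step:
Start: pos=(0,0), heading=0, pen down
LT 180: heading 0 -> 180
FD 20: (0,0) -> (-20,0) [heading=180, draw]
BK 7: (-20,0) -> (-13,0) [heading=180, draw]
FD 5: (-13,0) -> (-18,0) [heading=180, draw]
RT 90: heading 180 -> 90
FD 19: (-18,0) -> (-18,19) [heading=90, draw]
Final: pos=(-18,19), heading=90, 4 segment(s) drawn
Waypoints (5 total):
(0, 0)
(-20, 0)
(-13, 0)
(-18, 0)
(-18, 19)

Answer: (0, 0)
(-20, 0)
(-13, 0)
(-18, 0)
(-18, 19)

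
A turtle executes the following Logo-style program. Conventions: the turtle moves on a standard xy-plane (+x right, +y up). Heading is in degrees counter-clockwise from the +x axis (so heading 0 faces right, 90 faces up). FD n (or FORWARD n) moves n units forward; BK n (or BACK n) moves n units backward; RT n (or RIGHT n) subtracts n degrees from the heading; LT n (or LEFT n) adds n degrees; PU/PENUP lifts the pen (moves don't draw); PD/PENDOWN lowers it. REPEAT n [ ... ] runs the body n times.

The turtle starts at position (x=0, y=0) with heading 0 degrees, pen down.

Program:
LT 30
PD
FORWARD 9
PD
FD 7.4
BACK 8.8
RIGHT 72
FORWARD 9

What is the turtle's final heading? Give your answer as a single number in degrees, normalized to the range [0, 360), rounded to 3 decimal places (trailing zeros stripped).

Answer: 318

Derivation:
Executing turtle program step by step:
Start: pos=(0,0), heading=0, pen down
LT 30: heading 0 -> 30
PD: pen down
FD 9: (0,0) -> (7.794,4.5) [heading=30, draw]
PD: pen down
FD 7.4: (7.794,4.5) -> (14.203,8.2) [heading=30, draw]
BK 8.8: (14.203,8.2) -> (6.582,3.8) [heading=30, draw]
RT 72: heading 30 -> 318
FD 9: (6.582,3.8) -> (13.27,-2.222) [heading=318, draw]
Final: pos=(13.27,-2.222), heading=318, 4 segment(s) drawn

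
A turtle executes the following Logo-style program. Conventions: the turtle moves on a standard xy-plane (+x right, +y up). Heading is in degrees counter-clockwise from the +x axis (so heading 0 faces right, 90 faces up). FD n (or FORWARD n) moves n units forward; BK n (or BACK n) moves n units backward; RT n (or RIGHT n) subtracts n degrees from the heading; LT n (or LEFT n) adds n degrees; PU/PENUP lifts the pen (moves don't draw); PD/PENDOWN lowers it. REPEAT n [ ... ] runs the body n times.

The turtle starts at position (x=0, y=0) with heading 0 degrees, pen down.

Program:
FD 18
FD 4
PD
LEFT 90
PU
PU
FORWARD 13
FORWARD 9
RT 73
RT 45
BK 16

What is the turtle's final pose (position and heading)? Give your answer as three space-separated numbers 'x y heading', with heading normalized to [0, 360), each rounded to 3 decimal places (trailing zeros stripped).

Answer: 7.873 29.512 332

Derivation:
Executing turtle program step by step:
Start: pos=(0,0), heading=0, pen down
FD 18: (0,0) -> (18,0) [heading=0, draw]
FD 4: (18,0) -> (22,0) [heading=0, draw]
PD: pen down
LT 90: heading 0 -> 90
PU: pen up
PU: pen up
FD 13: (22,0) -> (22,13) [heading=90, move]
FD 9: (22,13) -> (22,22) [heading=90, move]
RT 73: heading 90 -> 17
RT 45: heading 17 -> 332
BK 16: (22,22) -> (7.873,29.512) [heading=332, move]
Final: pos=(7.873,29.512), heading=332, 2 segment(s) drawn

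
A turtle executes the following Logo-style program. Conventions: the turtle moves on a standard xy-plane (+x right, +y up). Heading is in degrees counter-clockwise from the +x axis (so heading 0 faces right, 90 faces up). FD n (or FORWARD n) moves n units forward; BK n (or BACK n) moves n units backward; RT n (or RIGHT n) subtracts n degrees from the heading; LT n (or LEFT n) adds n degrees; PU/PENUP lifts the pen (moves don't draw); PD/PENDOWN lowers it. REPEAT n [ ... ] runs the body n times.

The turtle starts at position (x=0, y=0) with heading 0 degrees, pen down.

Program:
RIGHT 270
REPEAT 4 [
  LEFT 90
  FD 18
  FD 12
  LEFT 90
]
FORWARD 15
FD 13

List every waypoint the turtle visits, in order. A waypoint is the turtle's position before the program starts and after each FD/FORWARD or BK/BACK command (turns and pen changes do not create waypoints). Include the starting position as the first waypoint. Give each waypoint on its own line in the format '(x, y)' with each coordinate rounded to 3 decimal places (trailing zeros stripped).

Answer: (0, 0)
(-18, 0)
(-30, 0)
(-12, 0)
(0, 0)
(-18, 0)
(-30, 0)
(-12, 0)
(0, 0)
(0, 15)
(0, 28)

Derivation:
Executing turtle program step by step:
Start: pos=(0,0), heading=0, pen down
RT 270: heading 0 -> 90
REPEAT 4 [
  -- iteration 1/4 --
  LT 90: heading 90 -> 180
  FD 18: (0,0) -> (-18,0) [heading=180, draw]
  FD 12: (-18,0) -> (-30,0) [heading=180, draw]
  LT 90: heading 180 -> 270
  -- iteration 2/4 --
  LT 90: heading 270 -> 0
  FD 18: (-30,0) -> (-12,0) [heading=0, draw]
  FD 12: (-12,0) -> (0,0) [heading=0, draw]
  LT 90: heading 0 -> 90
  -- iteration 3/4 --
  LT 90: heading 90 -> 180
  FD 18: (0,0) -> (-18,0) [heading=180, draw]
  FD 12: (-18,0) -> (-30,0) [heading=180, draw]
  LT 90: heading 180 -> 270
  -- iteration 4/4 --
  LT 90: heading 270 -> 0
  FD 18: (-30,0) -> (-12,0) [heading=0, draw]
  FD 12: (-12,0) -> (0,0) [heading=0, draw]
  LT 90: heading 0 -> 90
]
FD 15: (0,0) -> (0,15) [heading=90, draw]
FD 13: (0,15) -> (0,28) [heading=90, draw]
Final: pos=(0,28), heading=90, 10 segment(s) drawn
Waypoints (11 total):
(0, 0)
(-18, 0)
(-30, 0)
(-12, 0)
(0, 0)
(-18, 0)
(-30, 0)
(-12, 0)
(0, 0)
(0, 15)
(0, 28)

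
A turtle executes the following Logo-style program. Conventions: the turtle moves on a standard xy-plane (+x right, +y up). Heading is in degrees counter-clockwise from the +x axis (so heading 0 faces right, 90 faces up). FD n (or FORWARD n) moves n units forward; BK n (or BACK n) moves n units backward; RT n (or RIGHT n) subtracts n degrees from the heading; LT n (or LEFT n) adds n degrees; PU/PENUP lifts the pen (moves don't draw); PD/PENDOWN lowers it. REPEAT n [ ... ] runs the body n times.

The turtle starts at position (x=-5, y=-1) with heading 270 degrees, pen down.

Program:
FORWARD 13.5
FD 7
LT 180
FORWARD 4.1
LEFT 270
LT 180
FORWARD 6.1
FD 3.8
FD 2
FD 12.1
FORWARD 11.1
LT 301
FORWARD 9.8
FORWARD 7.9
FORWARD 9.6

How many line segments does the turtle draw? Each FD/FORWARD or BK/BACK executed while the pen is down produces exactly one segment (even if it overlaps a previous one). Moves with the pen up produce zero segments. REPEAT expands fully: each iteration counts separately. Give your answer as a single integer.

Executing turtle program step by step:
Start: pos=(-5,-1), heading=270, pen down
FD 13.5: (-5,-1) -> (-5,-14.5) [heading=270, draw]
FD 7: (-5,-14.5) -> (-5,-21.5) [heading=270, draw]
LT 180: heading 270 -> 90
FD 4.1: (-5,-21.5) -> (-5,-17.4) [heading=90, draw]
LT 270: heading 90 -> 0
LT 180: heading 0 -> 180
FD 6.1: (-5,-17.4) -> (-11.1,-17.4) [heading=180, draw]
FD 3.8: (-11.1,-17.4) -> (-14.9,-17.4) [heading=180, draw]
FD 2: (-14.9,-17.4) -> (-16.9,-17.4) [heading=180, draw]
FD 12.1: (-16.9,-17.4) -> (-29,-17.4) [heading=180, draw]
FD 11.1: (-29,-17.4) -> (-40.1,-17.4) [heading=180, draw]
LT 301: heading 180 -> 121
FD 9.8: (-40.1,-17.4) -> (-45.147,-9) [heading=121, draw]
FD 7.9: (-45.147,-9) -> (-49.216,-2.228) [heading=121, draw]
FD 9.6: (-49.216,-2.228) -> (-54.161,6.001) [heading=121, draw]
Final: pos=(-54.161,6.001), heading=121, 11 segment(s) drawn
Segments drawn: 11

Answer: 11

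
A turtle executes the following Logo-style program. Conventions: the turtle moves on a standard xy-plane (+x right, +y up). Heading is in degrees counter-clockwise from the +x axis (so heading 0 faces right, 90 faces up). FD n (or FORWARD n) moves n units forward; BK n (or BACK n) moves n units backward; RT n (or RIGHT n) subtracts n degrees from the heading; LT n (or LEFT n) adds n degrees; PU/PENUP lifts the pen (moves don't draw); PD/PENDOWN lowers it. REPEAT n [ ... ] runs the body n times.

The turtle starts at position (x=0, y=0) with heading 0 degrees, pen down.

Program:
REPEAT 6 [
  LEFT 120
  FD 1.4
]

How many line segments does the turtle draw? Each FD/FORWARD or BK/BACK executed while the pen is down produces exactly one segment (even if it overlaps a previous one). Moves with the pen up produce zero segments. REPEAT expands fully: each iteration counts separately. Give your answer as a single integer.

Answer: 6

Derivation:
Executing turtle program step by step:
Start: pos=(0,0), heading=0, pen down
REPEAT 6 [
  -- iteration 1/6 --
  LT 120: heading 0 -> 120
  FD 1.4: (0,0) -> (-0.7,1.212) [heading=120, draw]
  -- iteration 2/6 --
  LT 120: heading 120 -> 240
  FD 1.4: (-0.7,1.212) -> (-1.4,0) [heading=240, draw]
  -- iteration 3/6 --
  LT 120: heading 240 -> 0
  FD 1.4: (-1.4,0) -> (0,0) [heading=0, draw]
  -- iteration 4/6 --
  LT 120: heading 0 -> 120
  FD 1.4: (0,0) -> (-0.7,1.212) [heading=120, draw]
  -- iteration 5/6 --
  LT 120: heading 120 -> 240
  FD 1.4: (-0.7,1.212) -> (-1.4,0) [heading=240, draw]
  -- iteration 6/6 --
  LT 120: heading 240 -> 0
  FD 1.4: (-1.4,0) -> (0,0) [heading=0, draw]
]
Final: pos=(0,0), heading=0, 6 segment(s) drawn
Segments drawn: 6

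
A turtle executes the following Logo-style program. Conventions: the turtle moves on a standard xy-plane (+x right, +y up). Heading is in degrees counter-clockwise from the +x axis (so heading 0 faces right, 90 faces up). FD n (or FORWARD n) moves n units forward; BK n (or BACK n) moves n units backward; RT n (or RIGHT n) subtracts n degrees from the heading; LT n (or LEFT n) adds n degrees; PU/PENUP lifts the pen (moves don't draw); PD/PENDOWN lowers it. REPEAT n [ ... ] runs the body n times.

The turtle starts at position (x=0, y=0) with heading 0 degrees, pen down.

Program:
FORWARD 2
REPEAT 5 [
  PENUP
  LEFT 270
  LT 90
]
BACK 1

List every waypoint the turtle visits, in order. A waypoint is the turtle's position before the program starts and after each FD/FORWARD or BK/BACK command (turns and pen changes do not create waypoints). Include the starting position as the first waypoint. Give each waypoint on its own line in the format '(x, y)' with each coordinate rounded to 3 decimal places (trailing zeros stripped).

Answer: (0, 0)
(2, 0)
(1, 0)

Derivation:
Executing turtle program step by step:
Start: pos=(0,0), heading=0, pen down
FD 2: (0,0) -> (2,0) [heading=0, draw]
REPEAT 5 [
  -- iteration 1/5 --
  PU: pen up
  LT 270: heading 0 -> 270
  LT 90: heading 270 -> 0
  -- iteration 2/5 --
  PU: pen up
  LT 270: heading 0 -> 270
  LT 90: heading 270 -> 0
  -- iteration 3/5 --
  PU: pen up
  LT 270: heading 0 -> 270
  LT 90: heading 270 -> 0
  -- iteration 4/5 --
  PU: pen up
  LT 270: heading 0 -> 270
  LT 90: heading 270 -> 0
  -- iteration 5/5 --
  PU: pen up
  LT 270: heading 0 -> 270
  LT 90: heading 270 -> 0
]
BK 1: (2,0) -> (1,0) [heading=0, move]
Final: pos=(1,0), heading=0, 1 segment(s) drawn
Waypoints (3 total):
(0, 0)
(2, 0)
(1, 0)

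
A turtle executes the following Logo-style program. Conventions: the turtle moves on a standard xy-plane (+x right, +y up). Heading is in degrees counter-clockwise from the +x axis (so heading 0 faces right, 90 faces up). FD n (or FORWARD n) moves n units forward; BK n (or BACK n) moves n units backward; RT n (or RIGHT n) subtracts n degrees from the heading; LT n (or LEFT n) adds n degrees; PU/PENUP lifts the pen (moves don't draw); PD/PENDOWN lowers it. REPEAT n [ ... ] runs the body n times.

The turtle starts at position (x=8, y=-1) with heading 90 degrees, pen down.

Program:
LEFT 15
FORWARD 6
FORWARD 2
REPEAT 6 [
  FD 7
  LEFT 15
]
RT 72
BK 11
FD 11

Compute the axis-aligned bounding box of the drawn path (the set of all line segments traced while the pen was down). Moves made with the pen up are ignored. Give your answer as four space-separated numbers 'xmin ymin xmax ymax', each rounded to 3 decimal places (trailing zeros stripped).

Executing turtle program step by step:
Start: pos=(8,-1), heading=90, pen down
LT 15: heading 90 -> 105
FD 6: (8,-1) -> (6.447,4.796) [heading=105, draw]
FD 2: (6.447,4.796) -> (5.929,6.727) [heading=105, draw]
REPEAT 6 [
  -- iteration 1/6 --
  FD 7: (5.929,6.727) -> (4.118,13.489) [heading=105, draw]
  LT 15: heading 105 -> 120
  -- iteration 2/6 --
  FD 7: (4.118,13.489) -> (0.618,19.551) [heading=120, draw]
  LT 15: heading 120 -> 135
  -- iteration 3/6 --
  FD 7: (0.618,19.551) -> (-4.332,24.501) [heading=135, draw]
  LT 15: heading 135 -> 150
  -- iteration 4/6 --
  FD 7: (-4.332,24.501) -> (-10.394,28.001) [heading=150, draw]
  LT 15: heading 150 -> 165
  -- iteration 5/6 --
  FD 7: (-10.394,28.001) -> (-17.156,29.813) [heading=165, draw]
  LT 15: heading 165 -> 180
  -- iteration 6/6 --
  FD 7: (-17.156,29.813) -> (-24.156,29.813) [heading=180, draw]
  LT 15: heading 180 -> 195
]
RT 72: heading 195 -> 123
BK 11: (-24.156,29.813) -> (-18.165,20.587) [heading=123, draw]
FD 11: (-18.165,20.587) -> (-24.156,29.813) [heading=123, draw]
Final: pos=(-24.156,29.813), heading=123, 10 segment(s) drawn

Segment endpoints: x in {-24.156, -18.165, -17.156, -10.394, -4.332, 0.618, 4.118, 5.929, 6.447, 8}, y in {-1, 4.796, 6.727, 13.489, 19.551, 20.587, 24.501, 28.001, 29.813, 29.813}
xmin=-24.156, ymin=-1, xmax=8, ymax=29.813

Answer: -24.156 -1 8 29.813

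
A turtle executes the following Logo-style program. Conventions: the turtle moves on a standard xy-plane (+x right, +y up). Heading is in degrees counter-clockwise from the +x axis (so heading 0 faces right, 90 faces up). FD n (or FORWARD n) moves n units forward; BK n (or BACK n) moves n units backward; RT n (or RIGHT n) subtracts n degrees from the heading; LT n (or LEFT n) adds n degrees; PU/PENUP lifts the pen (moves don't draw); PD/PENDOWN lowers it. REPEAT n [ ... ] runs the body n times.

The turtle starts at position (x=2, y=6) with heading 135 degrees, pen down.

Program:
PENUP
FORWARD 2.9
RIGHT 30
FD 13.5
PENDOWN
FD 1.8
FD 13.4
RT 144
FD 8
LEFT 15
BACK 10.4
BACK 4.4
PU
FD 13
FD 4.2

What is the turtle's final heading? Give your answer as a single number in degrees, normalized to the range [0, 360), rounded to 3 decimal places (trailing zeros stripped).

Executing turtle program step by step:
Start: pos=(2,6), heading=135, pen down
PU: pen up
FD 2.9: (2,6) -> (-0.051,8.051) [heading=135, move]
RT 30: heading 135 -> 105
FD 13.5: (-0.051,8.051) -> (-3.545,21.091) [heading=105, move]
PD: pen down
FD 1.8: (-3.545,21.091) -> (-4.011,22.829) [heading=105, draw]
FD 13.4: (-4.011,22.829) -> (-7.479,35.773) [heading=105, draw]
RT 144: heading 105 -> 321
FD 8: (-7.479,35.773) -> (-1.262,30.738) [heading=321, draw]
LT 15: heading 321 -> 336
BK 10.4: (-1.262,30.738) -> (-10.762,34.968) [heading=336, draw]
BK 4.4: (-10.762,34.968) -> (-14.782,36.758) [heading=336, draw]
PU: pen up
FD 13: (-14.782,36.758) -> (-2.906,31.47) [heading=336, move]
FD 4.2: (-2.906,31.47) -> (0.931,29.762) [heading=336, move]
Final: pos=(0.931,29.762), heading=336, 5 segment(s) drawn

Answer: 336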